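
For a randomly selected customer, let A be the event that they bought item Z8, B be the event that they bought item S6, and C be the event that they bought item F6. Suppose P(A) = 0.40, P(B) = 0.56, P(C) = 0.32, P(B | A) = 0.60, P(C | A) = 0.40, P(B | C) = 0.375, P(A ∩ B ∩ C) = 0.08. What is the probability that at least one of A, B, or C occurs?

P(A ∩ B) = P(A)·P(B|A) = 0.40 × 0.60 = 0.24
P(A ∩ C) = P(A)·P(C|A) = 0.40 × 0.40 = 0.16
P(B ∩ C) = P(C)·P(B|C) = 0.32 × 0.375 = 0.12
Apply inclusion-exclusion:
P(A ∪ B ∪ C) = 0.40 + 0.56 + 0.32 − 0.24 − 0.16 − 0.12 + 0.08 = 0.84

0.84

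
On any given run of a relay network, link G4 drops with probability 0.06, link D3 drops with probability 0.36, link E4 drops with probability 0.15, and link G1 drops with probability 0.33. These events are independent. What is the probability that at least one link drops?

P(none) = (1 − 0.06) × (1 − 0.36) × (1 − 0.15) × (1 − 0.33) = 0.94 × 0.64 × 0.85 × 0.67 = 0.3426112
P(at least one) = 1 − 0.3426112 = 0.6573888

0.6573888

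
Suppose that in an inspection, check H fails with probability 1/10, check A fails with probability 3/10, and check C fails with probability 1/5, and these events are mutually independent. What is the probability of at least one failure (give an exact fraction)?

P(none) = (1 − 1/10) × (1 − 3/10) × (1 − 1/5) = 9/10 × 7/10 × 4/5 = 63/125
P(at least one) = 1 − 63/125 = 62/125

62/125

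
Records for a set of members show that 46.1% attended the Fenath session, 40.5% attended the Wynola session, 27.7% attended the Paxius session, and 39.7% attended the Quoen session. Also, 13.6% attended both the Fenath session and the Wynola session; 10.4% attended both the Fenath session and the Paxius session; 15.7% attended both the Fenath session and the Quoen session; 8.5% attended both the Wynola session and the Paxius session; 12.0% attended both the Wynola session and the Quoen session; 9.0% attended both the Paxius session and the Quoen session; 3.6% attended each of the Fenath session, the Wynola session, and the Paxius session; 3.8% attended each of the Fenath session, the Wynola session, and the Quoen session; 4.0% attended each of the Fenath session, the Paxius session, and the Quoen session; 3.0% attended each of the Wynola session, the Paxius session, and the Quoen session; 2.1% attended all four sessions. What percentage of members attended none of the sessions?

By inclusion–exclusion:
P(at least one) = 46.1 + 40.5 + 27.7 + 39.7 − 13.6 − 10.4 − 15.7 − 8.5 − 12.0 − 9.0 + 3.6 + 3.8 + 4.0 + 3.0 − 2.1 = 97.1%
P(none) = 100% − 97.1% = 2.9%

2.9%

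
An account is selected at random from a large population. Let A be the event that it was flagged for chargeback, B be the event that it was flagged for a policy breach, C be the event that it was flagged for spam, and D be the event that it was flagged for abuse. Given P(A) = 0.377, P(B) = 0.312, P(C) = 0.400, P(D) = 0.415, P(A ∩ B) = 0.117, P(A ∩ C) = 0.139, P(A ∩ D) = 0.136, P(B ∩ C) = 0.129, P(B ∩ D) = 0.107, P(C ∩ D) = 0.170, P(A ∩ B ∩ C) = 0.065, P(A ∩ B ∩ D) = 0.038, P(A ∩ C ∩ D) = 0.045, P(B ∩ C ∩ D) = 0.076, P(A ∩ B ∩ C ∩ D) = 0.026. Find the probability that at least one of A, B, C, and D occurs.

0.904

Using inclusion–exclusion:
P(A ∪ B ∪ C ∪ D) = 0.377 + 0.312 + 0.400 + 0.415 − 0.117 − 0.139 − 0.136 − 0.129 − 0.107 − 0.170 + 0.065 + 0.038 + 0.045 + 0.076 − 0.026 = 0.904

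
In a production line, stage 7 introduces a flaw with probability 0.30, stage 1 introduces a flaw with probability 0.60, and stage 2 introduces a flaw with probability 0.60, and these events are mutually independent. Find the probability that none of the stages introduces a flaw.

0.112

Since the events are independent, P(none) is the product of the individual non-occurrence probabilities.
P(none) = (1 − 0.30) × (1 − 0.60) × (1 − 0.60) = 0.70 × 0.40 × 0.40 = 0.112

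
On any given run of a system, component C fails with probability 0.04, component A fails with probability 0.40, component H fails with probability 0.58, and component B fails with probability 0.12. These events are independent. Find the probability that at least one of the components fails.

0.7871104

P(none) = (1 − 0.04) × (1 − 0.40) × (1 − 0.58) × (1 − 0.12) = 0.96 × 0.60 × 0.42 × 0.88 = 0.2128896
P(at least one) = 1 − 0.2128896 = 0.7871104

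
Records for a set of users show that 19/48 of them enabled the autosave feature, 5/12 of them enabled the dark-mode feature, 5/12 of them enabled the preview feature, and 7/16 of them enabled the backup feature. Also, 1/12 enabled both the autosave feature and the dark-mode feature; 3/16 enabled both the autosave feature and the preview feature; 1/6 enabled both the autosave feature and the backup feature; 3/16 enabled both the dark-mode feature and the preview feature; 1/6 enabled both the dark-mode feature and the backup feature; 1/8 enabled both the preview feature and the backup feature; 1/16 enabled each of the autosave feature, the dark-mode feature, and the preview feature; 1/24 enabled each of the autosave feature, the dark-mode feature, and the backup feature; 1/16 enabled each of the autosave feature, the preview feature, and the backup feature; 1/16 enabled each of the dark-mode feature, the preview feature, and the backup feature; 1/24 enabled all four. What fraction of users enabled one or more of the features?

15/16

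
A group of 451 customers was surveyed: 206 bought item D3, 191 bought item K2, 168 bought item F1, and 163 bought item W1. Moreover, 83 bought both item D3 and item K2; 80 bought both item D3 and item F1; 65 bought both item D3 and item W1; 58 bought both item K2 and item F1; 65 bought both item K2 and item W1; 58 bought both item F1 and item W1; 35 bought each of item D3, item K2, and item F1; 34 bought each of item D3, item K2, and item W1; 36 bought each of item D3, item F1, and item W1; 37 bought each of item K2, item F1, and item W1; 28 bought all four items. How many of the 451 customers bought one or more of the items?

433

By inclusion-exclusion,
|union| = 206 + 191 + 168 + 163 − 83 − 80 − 65 − 58 − 65 − 58 + 35 + 34 + 36 + 37 − 28 = 433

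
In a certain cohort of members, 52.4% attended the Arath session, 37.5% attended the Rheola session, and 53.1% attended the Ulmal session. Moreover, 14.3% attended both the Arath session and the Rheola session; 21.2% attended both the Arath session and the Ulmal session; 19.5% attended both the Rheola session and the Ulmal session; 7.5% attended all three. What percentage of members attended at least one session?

95.5%

By inclusion–exclusion:
P(at least one) = 52.4 + 37.5 + 53.1 − 14.3 − 21.2 − 19.5 + 7.5 = 95.5%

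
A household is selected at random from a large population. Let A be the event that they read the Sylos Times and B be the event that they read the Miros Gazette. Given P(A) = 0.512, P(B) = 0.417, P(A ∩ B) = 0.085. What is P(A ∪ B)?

0.844

By inclusion-exclusion,
P(A ∪ B) = 0.512 + 0.417 − 0.085 = 0.844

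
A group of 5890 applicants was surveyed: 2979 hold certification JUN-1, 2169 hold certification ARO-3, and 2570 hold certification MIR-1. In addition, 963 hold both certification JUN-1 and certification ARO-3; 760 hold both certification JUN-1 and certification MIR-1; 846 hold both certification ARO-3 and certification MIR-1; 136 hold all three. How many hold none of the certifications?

By inclusion–exclusion:
N(≥1) = 2979 + 2169 + 2570 − 963 − 760 − 846 + 136 = 5285
None: 5890 − 5285 = 605

605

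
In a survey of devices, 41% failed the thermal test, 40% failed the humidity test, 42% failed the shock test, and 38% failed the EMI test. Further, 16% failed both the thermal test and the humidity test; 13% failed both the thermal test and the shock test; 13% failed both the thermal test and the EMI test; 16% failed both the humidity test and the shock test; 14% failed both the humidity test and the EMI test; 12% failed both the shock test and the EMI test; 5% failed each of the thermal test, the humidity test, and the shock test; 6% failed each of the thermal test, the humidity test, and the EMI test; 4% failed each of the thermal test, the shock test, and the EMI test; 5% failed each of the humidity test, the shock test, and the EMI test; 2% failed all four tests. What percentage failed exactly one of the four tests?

45%

By inclusion–exclusion (exactly-one form):
P(exactly one) = 41 + 40 + 42 + 38 − 2·16 − 2·13 − 2·13 − 2·16 − 2·14 − 2·12 + 3·5 + 3·6 + 3·4 + 3·5 − 4·2 = 45%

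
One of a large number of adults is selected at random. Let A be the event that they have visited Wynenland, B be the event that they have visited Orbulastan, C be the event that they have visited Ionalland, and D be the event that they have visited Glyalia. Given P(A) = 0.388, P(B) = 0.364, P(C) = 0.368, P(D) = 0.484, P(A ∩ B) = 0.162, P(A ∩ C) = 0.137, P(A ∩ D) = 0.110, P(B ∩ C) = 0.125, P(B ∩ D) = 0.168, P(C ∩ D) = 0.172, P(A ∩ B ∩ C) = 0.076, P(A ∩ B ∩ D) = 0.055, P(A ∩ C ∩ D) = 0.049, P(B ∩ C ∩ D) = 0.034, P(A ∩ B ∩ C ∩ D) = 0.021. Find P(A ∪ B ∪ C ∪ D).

0.923

By inclusion-exclusion,
P(A ∪ B ∪ C ∪ D) = 0.388 + 0.364 + 0.368 + 0.484 − 0.162 − 0.137 − 0.110 − 0.125 − 0.168 − 0.172 + 0.076 + 0.055 + 0.049 + 0.034 − 0.021 = 0.923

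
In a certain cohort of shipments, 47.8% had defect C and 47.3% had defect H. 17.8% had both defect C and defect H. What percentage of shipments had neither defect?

22.7%

P(union) = 47.8 + 47.3 − 17.8 = 77.3%
P(none) = 100% − 77.3% = 22.7%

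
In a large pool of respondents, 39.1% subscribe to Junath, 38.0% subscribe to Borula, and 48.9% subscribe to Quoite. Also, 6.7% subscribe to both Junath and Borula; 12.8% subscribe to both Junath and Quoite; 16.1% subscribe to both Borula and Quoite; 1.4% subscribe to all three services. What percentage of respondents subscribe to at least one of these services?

P(at least one) = 39.1 + 38.0 + 48.9 − 6.7 − 12.8 − 16.1 + 1.4 = 91.8%

91.8%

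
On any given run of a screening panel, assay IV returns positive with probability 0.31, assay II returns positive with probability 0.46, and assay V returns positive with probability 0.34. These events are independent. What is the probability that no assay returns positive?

P(none) = (1 − 0.31) × (1 − 0.46) × (1 − 0.34) = 0.69 × 0.54 × 0.66 = 0.245916

0.245916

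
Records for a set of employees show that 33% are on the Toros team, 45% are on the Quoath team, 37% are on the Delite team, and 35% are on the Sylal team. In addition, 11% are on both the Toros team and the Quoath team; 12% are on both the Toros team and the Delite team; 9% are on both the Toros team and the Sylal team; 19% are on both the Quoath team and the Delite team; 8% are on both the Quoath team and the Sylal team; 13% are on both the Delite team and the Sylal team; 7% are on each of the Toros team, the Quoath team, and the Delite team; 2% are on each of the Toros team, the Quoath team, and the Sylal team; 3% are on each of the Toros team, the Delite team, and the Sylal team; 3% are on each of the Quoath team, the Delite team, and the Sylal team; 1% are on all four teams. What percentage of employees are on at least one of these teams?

92%

Apply inclusion-exclusion:
P(union) = 33 + 45 + 37 + 35 − 11 − 12 − 9 − 19 − 8 − 13 + 7 + 2 + 3 + 3 − 1 = 92%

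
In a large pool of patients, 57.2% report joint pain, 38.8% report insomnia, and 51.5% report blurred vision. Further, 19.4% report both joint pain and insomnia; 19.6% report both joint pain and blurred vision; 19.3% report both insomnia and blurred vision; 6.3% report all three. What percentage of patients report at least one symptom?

95.5%

Inclusion–exclusion gives
P(at least one) = 57.2 + 38.8 + 51.5 − 19.4 − 19.6 − 19.3 + 6.3 = 95.5%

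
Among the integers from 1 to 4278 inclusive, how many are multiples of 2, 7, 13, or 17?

2685

By inclusion–exclusion:
2139 + 611 + 329 + 251 − 305 − 164 − 125 − 47 − 35 − 19 + 23 + 17 + 9 + 2 − 1 = 2685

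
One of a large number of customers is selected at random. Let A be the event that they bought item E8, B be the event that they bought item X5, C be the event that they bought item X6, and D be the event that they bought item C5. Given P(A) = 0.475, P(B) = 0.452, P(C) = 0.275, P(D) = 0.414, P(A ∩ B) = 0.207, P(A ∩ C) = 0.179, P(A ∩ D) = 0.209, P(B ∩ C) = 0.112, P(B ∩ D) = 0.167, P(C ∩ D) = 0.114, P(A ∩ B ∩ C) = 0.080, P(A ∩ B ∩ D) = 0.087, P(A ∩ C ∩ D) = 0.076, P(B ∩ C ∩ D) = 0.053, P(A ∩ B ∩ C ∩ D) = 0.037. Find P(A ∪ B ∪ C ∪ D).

0.887

By inclusion–exclusion:
P(A ∪ B ∪ C ∪ D) = 0.475 + 0.452 + 0.275 + 0.414 − 0.207 − 0.179 − 0.209 − 0.112 − 0.167 − 0.114 + 0.080 + 0.087 + 0.076 + 0.053 − 0.037 = 0.887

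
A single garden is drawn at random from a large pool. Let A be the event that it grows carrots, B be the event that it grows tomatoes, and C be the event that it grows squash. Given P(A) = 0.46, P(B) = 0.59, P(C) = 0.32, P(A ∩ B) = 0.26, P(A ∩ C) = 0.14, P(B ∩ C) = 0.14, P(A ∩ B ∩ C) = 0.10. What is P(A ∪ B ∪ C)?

0.93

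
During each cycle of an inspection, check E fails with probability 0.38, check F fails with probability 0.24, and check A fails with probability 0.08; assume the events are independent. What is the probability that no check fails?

0.433504

P(none) = (1 − 0.38) × (1 − 0.24) × (1 − 0.08) = 0.62 × 0.76 × 0.92 = 0.433504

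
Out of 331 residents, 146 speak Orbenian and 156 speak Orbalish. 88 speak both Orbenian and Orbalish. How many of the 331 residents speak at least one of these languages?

Apply inclusion-exclusion:
|union| = 146 + 156 − 88 = 214

214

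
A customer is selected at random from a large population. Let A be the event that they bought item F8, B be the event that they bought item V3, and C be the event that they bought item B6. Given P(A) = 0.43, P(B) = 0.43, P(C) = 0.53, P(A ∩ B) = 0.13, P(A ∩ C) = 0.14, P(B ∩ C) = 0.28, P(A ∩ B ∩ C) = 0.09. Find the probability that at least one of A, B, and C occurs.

0.93

P(A ∪ B ∪ C) = 0.43 + 0.43 + 0.53 − 0.13 − 0.14 − 0.28 + 0.09 = 0.93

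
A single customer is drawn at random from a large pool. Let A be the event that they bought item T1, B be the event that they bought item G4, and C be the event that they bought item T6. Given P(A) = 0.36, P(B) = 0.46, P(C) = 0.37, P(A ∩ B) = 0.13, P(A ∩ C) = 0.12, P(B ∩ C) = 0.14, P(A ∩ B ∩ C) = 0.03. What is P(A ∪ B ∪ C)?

0.83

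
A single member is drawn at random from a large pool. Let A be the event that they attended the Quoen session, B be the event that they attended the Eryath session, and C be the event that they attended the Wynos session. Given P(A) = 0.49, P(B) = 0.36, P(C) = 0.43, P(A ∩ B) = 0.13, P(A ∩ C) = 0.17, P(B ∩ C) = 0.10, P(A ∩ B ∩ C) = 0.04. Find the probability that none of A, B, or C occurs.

P(A ∪ B ∪ C) = 0.49 + 0.36 + 0.43 − 0.13 − 0.17 − 0.10 + 0.04 = 0.92
P(none) = 1 − 0.92 = 0.08

0.08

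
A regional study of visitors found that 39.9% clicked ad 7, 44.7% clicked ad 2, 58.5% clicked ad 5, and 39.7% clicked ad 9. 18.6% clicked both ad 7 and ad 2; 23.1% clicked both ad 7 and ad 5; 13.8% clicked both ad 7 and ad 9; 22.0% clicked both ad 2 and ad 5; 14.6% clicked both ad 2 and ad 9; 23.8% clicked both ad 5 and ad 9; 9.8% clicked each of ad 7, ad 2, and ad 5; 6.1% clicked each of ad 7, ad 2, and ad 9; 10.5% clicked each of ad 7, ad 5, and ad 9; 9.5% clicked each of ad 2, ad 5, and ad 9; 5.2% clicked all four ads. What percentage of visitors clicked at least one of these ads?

Inclusion–exclusion gives
P(≥1) = 39.9 + 44.7 + 58.5 + 39.7 − 18.6 − 23.1 − 13.8 − 22.0 − 14.6 − 23.8 + 9.8 + 6.1 + 10.5 + 9.5 − 5.2 = 97.6%

97.6%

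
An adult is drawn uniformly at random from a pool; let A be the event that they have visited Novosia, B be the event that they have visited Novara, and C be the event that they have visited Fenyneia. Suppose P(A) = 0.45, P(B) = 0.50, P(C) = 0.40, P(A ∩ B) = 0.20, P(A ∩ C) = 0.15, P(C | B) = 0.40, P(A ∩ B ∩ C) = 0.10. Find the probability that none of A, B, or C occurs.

P(B ∩ C) = P(B)·P(C|B) = 0.50 × 0.40 = 0.20
Apply inclusion-exclusion:
P(A ∪ B ∪ C) = 0.45 + 0.50 + 0.40 − 0.20 − 0.15 − 0.20 + 0.10 = 0.90
P(none) = 1 − 0.90 = 0.10

0.10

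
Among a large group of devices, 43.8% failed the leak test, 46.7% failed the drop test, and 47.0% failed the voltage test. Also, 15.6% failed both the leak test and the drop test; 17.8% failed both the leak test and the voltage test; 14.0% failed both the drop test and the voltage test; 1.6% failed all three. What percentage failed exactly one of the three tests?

47.5%

P(exactly one) = 43.8 + 46.7 + 47.0 − 2·15.6 − 2·17.8 − 2·14.0 + 3·1.6 = 47.5%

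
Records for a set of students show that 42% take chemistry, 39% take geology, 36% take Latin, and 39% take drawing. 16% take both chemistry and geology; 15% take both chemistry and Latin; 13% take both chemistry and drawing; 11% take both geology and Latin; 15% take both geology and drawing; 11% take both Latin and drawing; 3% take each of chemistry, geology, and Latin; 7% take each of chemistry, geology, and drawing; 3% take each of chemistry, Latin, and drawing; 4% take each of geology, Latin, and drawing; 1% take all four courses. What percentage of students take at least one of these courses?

91%

Apply inclusion-exclusion:
P(≥1) = 42 + 39 + 36 + 39 − 16 − 15 − 13 − 11 − 15 − 11 + 3 + 7 + 3 + 4 − 1 = 91%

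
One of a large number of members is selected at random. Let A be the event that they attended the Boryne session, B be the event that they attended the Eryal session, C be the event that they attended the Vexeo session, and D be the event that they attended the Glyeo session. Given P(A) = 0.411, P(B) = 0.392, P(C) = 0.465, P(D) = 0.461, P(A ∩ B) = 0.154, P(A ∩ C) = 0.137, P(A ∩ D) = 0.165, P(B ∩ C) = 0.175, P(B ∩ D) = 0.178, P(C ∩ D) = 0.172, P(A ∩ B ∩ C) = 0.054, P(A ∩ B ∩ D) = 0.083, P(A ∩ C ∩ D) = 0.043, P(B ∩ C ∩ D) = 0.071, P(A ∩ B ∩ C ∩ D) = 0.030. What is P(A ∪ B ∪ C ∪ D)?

By inclusion-exclusion,
P(A ∪ B ∪ C ∪ D) = 0.411 + 0.392 + 0.465 + 0.461 − 0.154 − 0.137 − 0.165 − 0.175 − 0.178 − 0.172 + 0.054 + 0.083 + 0.043 + 0.071 − 0.030 = 0.969

0.969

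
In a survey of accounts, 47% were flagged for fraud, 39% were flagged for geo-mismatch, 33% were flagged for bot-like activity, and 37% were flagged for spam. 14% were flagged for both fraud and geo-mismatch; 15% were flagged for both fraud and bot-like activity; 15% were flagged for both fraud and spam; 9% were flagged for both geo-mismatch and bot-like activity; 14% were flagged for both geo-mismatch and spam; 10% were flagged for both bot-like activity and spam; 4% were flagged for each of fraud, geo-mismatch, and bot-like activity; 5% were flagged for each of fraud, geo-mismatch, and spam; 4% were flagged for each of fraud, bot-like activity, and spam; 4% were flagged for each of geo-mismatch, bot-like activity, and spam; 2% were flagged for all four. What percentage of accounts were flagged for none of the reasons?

Inclusion–exclusion gives
P(≥1) = 47 + 39 + 33 + 37 − 14 − 15 − 15 − 9 − 14 − 10 + 4 + 5 + 4 + 4 − 2 = 94%
P(none) = 100% − 94% = 6%

6%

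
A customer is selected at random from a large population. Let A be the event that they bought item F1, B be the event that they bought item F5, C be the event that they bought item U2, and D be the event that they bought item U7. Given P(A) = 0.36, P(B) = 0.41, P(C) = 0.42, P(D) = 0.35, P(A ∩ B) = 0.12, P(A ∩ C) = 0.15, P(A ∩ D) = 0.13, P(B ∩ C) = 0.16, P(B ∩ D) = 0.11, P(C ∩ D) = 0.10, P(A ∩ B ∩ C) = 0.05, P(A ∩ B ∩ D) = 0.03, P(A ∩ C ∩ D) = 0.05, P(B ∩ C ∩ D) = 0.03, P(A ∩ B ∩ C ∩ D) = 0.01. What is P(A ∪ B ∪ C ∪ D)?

0.92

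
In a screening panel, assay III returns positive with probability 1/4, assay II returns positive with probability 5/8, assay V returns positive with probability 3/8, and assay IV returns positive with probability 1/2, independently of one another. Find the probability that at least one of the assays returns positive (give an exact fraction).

467/512

P(none) = (1 − 1/4) × (1 − 5/8) × (1 − 3/8) × (1 − 1/2) = 3/4 × 3/8 × 5/8 × 1/2 = 45/512
P(at least one) = 1 − 45/512 = 467/512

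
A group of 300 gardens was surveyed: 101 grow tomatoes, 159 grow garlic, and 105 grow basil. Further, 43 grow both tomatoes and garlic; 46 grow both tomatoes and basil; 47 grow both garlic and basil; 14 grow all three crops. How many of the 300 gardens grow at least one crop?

243

|at least one| = 101 + 159 + 105 − 43 − 46 − 47 + 14 = 243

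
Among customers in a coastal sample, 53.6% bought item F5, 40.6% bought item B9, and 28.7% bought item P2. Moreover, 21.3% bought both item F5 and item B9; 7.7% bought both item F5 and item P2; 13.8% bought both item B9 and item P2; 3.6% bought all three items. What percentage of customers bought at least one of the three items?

Inclusion–exclusion gives
P(≥1) = 53.6 + 40.6 + 28.7 − 21.3 − 7.7 − 13.8 + 3.6 = 83.7%

83.7%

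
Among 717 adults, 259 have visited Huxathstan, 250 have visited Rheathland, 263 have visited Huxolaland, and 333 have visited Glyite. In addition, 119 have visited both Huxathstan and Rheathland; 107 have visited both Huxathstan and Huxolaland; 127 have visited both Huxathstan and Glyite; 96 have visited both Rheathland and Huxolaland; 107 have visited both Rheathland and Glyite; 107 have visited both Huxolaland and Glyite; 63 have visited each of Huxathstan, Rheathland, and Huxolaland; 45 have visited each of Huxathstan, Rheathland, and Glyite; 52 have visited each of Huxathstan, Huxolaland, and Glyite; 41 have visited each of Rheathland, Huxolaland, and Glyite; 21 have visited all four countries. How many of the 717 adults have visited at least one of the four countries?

N(≥1) = 259 + 250 + 263 + 333 − 119 − 107 − 127 − 96 − 107 − 107 + 63 + 45 + 52 + 41 − 21 = 622

622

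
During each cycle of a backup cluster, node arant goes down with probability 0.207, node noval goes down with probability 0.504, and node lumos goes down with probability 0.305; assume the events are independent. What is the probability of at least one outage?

P(none) = (1 − 0.207) × (1 − 0.504) × (1 − 0.305) = 0.793 × 0.496 × 0.695 = 0.27336296
P(at least one) = 1 − 0.27336296 = 0.72663704

0.72663704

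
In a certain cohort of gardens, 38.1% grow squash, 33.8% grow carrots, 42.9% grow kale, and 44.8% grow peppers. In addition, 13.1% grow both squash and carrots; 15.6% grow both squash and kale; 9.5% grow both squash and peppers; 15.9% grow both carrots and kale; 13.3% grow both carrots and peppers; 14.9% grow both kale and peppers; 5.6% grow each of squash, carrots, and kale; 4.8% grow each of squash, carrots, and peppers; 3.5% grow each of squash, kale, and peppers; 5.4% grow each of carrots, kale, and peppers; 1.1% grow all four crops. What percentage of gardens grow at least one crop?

By inclusion–exclusion:
P(union) = 38.1 + 33.8 + 42.9 + 44.8 − 13.1 − 15.6 − 9.5 − 15.9 − 13.3 − 14.9 + 5.6 + 4.8 + 3.5 + 5.4 − 1.1 = 95.5%

95.5%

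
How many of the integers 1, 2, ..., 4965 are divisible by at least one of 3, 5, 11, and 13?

2742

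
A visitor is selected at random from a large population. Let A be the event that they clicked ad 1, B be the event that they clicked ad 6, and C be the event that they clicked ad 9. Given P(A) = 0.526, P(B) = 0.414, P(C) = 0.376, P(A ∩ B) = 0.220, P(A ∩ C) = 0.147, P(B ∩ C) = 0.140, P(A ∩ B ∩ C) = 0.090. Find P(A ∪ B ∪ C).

0.899

Apply inclusion-exclusion:
P(A ∪ B ∪ C) = 0.526 + 0.414 + 0.376 − 0.220 − 0.147 − 0.140 + 0.090 = 0.899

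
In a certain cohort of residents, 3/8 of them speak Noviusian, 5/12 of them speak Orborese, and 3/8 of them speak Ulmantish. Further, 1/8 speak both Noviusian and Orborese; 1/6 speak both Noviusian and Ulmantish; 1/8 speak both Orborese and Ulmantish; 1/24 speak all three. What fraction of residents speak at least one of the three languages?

19/24

P(≥1) = 3/8 + 5/12 + 3/8 − 1/8 − 1/6 − 1/8 + 1/24 = 19/24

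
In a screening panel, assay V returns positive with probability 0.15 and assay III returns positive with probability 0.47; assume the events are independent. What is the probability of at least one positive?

Since the events are independent, P(none) is the product of the individual non-occurrence probabilities.
P(none) = (1 − 0.15) × (1 − 0.47) = 0.85 × 0.53 = 0.4505
P(at least one) = 1 − 0.4505 = 0.5495

0.5495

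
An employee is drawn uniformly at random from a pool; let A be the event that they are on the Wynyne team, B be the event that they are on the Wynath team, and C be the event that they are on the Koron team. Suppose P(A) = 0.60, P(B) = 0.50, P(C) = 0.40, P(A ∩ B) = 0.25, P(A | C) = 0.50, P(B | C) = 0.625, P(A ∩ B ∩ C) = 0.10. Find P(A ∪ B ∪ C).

0.90

P(A ∩ C) = P(C)·P(A|C) = 0.40 × 0.50 = 0.20
P(B ∩ C) = P(C)·P(B|C) = 0.40 × 0.625 = 0.25
By inclusion–exclusion:
P(A ∪ B ∪ C) = 0.60 + 0.50 + 0.40 − 0.25 − 0.20 − 0.25 + 0.10 = 0.90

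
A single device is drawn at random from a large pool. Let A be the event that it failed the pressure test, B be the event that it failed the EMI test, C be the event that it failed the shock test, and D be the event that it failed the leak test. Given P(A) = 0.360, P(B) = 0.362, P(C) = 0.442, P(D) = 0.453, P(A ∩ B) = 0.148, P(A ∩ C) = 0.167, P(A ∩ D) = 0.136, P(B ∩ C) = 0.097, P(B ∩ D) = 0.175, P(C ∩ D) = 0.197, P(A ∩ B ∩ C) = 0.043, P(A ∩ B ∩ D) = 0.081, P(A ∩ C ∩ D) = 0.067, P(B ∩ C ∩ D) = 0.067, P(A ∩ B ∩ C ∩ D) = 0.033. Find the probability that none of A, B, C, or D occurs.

0.078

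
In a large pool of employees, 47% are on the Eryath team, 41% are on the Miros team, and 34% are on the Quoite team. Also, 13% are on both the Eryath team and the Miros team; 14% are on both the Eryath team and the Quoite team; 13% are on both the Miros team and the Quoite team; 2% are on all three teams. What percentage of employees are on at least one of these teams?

84%

P(≥1) = 47 + 41 + 34 − 13 − 14 − 13 + 2 = 84%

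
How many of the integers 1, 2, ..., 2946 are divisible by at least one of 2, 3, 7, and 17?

2154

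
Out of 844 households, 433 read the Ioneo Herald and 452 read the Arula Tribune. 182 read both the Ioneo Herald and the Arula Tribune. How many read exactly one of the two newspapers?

|exactly one| = 433 + 452 − 2·182 = 521

521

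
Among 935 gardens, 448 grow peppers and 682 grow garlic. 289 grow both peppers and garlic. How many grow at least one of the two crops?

Inclusion–exclusion gives
N(≥1) = 448 + 682 − 289 = 841

841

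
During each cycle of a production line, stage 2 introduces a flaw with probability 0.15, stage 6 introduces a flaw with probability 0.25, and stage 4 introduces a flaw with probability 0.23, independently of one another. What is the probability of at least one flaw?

Since the events are independent, P(none) is the product of the individual non-occurrence probabilities.
P(none) = (1 − 0.15) × (1 − 0.25) × (1 − 0.23) = 0.85 × 0.75 × 0.77 = 0.490875
P(at least one) = 1 − 0.490875 = 0.509125

0.509125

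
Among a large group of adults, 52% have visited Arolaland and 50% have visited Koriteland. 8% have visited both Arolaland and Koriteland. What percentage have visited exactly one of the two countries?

By inclusion–exclusion (exactly-one form):
P(exactly one) = 52 + 50 − 2·8 = 86%

86%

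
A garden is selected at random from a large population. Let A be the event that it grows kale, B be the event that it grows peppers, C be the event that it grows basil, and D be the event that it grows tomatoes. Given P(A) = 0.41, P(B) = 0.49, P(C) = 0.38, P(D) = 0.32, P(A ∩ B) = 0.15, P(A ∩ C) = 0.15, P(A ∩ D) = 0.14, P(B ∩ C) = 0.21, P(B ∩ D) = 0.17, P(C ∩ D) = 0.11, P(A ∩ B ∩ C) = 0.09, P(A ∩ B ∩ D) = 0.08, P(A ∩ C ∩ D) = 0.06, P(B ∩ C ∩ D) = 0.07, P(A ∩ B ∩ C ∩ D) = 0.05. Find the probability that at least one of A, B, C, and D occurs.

0.92

Inclusion–exclusion gives
P(A ∪ B ∪ C ∪ D) = 0.41 + 0.49 + 0.38 + 0.32 − 0.15 − 0.15 − 0.14 − 0.21 − 0.17 − 0.11 + 0.09 + 0.08 + 0.06 + 0.07 − 0.05 = 0.92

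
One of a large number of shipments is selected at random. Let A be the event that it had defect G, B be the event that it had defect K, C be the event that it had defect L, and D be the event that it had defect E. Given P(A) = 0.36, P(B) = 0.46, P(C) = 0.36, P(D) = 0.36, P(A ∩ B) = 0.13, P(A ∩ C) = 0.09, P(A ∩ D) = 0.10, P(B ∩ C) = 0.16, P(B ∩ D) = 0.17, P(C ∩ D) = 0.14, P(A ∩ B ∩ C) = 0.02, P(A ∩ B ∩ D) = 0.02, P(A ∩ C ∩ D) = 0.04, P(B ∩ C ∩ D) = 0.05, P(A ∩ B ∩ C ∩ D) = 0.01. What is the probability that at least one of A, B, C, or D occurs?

0.87

Using inclusion–exclusion:
P(A ∪ B ∪ C ∪ D) = 0.36 + 0.46 + 0.36 + 0.36 − 0.13 − 0.09 − 0.10 − 0.16 − 0.17 − 0.14 + 0.02 + 0.02 + 0.04 + 0.05 − 0.01 = 0.87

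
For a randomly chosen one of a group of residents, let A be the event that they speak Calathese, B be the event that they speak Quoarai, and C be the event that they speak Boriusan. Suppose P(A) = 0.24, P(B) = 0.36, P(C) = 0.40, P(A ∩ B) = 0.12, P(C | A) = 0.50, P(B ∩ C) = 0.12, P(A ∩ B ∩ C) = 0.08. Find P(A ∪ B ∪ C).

0.72

P(A ∩ C) = P(A)·P(C|A) = 0.24 × 0.50 = 0.12
P(A ∪ B ∪ C) = 0.24 + 0.36 + 0.40 − 0.12 − 0.12 − 0.12 + 0.08 = 0.72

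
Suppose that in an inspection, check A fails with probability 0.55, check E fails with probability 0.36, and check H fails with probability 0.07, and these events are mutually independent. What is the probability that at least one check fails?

Independence gives P(none) = ∏(1 − pᵢ).
P(none) = (1 − 0.55) × (1 − 0.36) × (1 − 0.07) = 0.45 × 0.64 × 0.93 = 0.26784
P(at least one) = 1 − 0.26784 = 0.73216

0.73216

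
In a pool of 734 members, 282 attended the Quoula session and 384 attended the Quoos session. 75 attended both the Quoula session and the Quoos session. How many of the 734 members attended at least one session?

591

Inclusion–exclusion gives
|at least one| = 282 + 384 − 75 = 591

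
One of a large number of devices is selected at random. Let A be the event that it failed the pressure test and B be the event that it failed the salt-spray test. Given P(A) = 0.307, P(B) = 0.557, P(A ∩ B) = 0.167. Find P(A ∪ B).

Using inclusion–exclusion:
P(A ∪ B) = 0.307 + 0.557 − 0.167 = 0.697

0.697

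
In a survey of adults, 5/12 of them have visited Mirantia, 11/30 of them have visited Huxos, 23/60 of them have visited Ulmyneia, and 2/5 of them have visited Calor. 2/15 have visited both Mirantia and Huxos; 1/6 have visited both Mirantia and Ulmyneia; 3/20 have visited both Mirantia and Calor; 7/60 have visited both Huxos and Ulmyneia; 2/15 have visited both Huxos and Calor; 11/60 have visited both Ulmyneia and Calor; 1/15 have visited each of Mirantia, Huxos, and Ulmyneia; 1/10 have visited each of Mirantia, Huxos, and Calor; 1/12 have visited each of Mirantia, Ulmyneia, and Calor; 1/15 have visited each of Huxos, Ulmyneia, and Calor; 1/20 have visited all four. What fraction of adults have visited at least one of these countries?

P(at least one) = 5/12 + 11/30 + 23/60 + 2/5 − 2/15 − 1/6 − 3/20 − 7/60 − 2/15 − 11/60 + 1/15 + 1/10 + 1/12 + 1/15 − 1/20 = 19/20

19/20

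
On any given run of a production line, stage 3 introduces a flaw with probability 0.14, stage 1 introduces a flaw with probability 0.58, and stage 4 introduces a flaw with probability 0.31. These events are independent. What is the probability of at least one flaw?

P(none) = (1 − 0.14) × (1 − 0.58) × (1 − 0.31) = 0.86 × 0.42 × 0.69 = 0.249228
P(at least one) = 1 − 0.249228 = 0.750772

0.750772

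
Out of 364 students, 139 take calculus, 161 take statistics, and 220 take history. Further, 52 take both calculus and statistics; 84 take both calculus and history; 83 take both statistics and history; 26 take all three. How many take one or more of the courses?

327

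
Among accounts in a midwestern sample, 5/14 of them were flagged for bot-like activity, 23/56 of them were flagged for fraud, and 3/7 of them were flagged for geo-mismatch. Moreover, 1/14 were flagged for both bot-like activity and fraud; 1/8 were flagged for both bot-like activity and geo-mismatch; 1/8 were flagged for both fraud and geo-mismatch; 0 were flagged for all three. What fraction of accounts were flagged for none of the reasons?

By inclusion-exclusion,
P(at least one) = 5/14 + 23/56 + 3/7 − 1/14 − 1/8 − 1/8 + 0 = 7/8
P(none) = 1 − 7/8 = 1/8

1/8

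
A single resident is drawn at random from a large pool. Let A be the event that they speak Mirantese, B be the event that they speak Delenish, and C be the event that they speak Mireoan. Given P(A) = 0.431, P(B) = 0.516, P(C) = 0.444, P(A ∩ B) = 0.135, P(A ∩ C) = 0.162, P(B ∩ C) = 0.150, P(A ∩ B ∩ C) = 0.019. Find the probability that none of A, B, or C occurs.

P(A ∪ B ∪ C) = 0.431 + 0.516 + 0.444 − 0.135 − 0.162 − 0.150 + 0.019 = 0.963
P(none) = 1 − 0.963 = 0.037

0.037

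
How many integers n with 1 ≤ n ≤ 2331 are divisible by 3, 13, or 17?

982

floor(2331/3) + floor(2331/13) + floor(2331/17) − floor(2331/39) − floor(2331/51) − floor(2331/221) + floor(2331/663) = 777 + 179 + 137 − 59 − 45 − 10 + 3 = 982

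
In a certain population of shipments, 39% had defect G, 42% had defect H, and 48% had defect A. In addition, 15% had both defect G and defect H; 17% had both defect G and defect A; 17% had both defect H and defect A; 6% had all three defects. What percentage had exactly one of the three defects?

P(exactly one) = 39 + 42 + 48 − 2·15 − 2·17 − 2·17 + 3·6 = 49%

49%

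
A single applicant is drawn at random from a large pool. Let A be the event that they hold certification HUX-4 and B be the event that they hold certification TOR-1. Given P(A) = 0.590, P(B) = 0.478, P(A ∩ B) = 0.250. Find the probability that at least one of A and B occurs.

Apply inclusion-exclusion:
P(A ∪ B) = 0.590 + 0.478 − 0.250 = 0.818

0.818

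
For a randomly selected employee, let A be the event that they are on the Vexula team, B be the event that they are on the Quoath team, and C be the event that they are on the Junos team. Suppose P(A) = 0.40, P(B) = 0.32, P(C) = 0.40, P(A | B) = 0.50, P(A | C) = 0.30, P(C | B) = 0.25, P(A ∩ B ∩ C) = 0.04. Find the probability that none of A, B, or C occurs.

0.20

P(A ∩ B) = P(B)·P(A|B) = 0.32 × 0.50 = 0.16
P(A ∩ C) = P(C)·P(A|C) = 0.40 × 0.30 = 0.12
P(B ∩ C) = P(B)·P(C|B) = 0.32 × 0.25 = 0.08
By inclusion-exclusion,
P(A ∪ B ∪ C) = 0.40 + 0.32 + 0.40 − 0.16 − 0.12 − 0.08 + 0.04 = 0.80
P(none) = 1 − 0.80 = 0.20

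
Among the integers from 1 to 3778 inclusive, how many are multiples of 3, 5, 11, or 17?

2053

Using inclusion–exclusion:
1259 + 755 + 343 + 222 − 251 − 114 − 74 − 68 − 44 − 20 + 22 + 14 + 6 + 4 − 1 = 2053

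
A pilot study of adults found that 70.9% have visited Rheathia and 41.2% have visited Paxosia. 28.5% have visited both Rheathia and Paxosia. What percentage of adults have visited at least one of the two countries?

83.6%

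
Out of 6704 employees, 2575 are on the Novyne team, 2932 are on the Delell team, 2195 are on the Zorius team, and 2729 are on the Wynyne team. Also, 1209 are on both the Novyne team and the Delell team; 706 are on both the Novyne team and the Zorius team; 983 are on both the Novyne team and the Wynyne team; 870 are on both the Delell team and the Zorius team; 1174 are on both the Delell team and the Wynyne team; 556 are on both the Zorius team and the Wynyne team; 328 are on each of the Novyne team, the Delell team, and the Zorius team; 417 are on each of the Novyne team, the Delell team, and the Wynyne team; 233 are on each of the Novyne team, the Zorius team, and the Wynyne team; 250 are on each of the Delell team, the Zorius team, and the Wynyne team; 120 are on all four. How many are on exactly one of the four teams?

Using the inclusion–exclusion count for exactly one event:
|exactly one| = 2575 + 2932 + 2195 + 2729 − 2·1209 − 2·706 − 2·983 − 2·870 − 2·1174 − 2·556 + 3·328 + 3·417 + 3·233 + 3·250 − 4·120 = 2639

2639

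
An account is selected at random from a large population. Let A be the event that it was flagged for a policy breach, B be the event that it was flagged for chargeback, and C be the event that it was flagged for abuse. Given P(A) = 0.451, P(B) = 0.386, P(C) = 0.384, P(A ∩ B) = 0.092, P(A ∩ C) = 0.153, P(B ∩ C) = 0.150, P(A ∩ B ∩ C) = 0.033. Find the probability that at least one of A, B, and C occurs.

By inclusion-exclusion,
P(A ∪ B ∪ C) = 0.451 + 0.386 + 0.384 − 0.092 − 0.153 − 0.150 + 0.033 = 0.859

0.859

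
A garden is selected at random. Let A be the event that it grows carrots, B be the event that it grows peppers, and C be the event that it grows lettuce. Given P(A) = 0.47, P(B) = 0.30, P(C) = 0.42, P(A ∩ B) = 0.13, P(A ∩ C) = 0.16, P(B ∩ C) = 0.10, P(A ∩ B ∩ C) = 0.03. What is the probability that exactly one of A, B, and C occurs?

P(exactly one) = 0.47 + 0.30 + 0.42 − 2·0.13 − 2·0.16 − 2·0.10 + 3·0.03 = 0.50

0.50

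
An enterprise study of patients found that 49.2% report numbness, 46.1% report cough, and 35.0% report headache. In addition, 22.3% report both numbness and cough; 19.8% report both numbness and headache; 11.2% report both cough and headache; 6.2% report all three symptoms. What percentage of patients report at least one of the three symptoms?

83.2%

Inclusion–exclusion gives
P(union) = 49.2 + 46.1 + 35.0 − 22.3 − 19.8 − 11.2 + 6.2 = 83.2%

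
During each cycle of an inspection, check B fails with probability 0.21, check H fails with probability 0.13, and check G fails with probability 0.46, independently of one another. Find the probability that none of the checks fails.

0.371142

Since the events are independent, P(none) is the product of the individual non-occurrence probabilities.
P(none) = (1 − 0.21) × (1 − 0.13) × (1 − 0.46) = 0.79 × 0.87 × 0.54 = 0.371142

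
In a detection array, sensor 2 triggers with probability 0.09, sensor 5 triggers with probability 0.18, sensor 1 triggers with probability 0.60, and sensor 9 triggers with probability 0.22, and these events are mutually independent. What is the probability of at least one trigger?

0.7671856

P(none) = (1 − 0.09) × (1 − 0.18) × (1 − 0.60) × (1 − 0.22) = 0.91 × 0.82 × 0.40 × 0.78 = 0.2328144
P(at least one) = 1 − 0.2328144 = 0.7671856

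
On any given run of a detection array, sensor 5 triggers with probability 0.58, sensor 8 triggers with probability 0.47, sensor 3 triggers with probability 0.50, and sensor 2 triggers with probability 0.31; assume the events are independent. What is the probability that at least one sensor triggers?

P(none) = (1 − 0.58) × (1 − 0.47) × (1 − 0.50) × (1 − 0.31) = 0.42 × 0.53 × 0.50 × 0.69 = 0.076797
P(at least one) = 1 − 0.076797 = 0.923203

0.923203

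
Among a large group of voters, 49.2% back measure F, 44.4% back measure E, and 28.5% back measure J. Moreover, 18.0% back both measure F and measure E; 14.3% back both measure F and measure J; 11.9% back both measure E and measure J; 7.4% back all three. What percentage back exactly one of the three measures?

Using the inclusion–exclusion count for exactly one event:
P(exactly one) = 49.2 + 44.4 + 28.5 − 2·18.0 − 2·14.3 − 2·11.9 + 3·7.4 = 55.9%

55.9%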